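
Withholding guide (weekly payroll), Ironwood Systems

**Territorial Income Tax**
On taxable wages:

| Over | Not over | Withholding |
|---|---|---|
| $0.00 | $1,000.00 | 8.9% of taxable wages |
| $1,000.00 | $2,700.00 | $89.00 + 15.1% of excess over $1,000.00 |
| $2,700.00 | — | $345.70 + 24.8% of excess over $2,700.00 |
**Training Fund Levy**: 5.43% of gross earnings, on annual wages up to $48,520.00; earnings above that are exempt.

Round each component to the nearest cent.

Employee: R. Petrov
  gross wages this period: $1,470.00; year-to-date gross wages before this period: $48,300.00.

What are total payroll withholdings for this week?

$171.92

Territorial Income Tax: taxable = $1,470.00
  $89.00 + 15.1% × ($1,470.00 − $1,000.00) = $89.00 + 15.1% × $470.00 = $159.97
Training Fund Levy: cap $48,520.00 − YTD $48,300.00 = $220.00 subject; 5.43% × $220.00 = $11.95
Total: $159.97 + $11.95 = $171.92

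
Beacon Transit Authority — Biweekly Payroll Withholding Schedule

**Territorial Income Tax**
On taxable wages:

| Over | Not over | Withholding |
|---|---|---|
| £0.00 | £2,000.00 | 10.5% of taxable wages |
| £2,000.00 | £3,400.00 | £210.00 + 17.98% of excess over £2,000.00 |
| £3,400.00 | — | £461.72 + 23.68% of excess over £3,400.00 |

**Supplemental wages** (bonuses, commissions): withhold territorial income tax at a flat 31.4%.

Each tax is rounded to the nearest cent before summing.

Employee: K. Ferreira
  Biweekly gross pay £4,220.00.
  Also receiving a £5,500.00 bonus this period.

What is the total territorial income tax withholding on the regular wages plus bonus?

Territorial Income Tax: taxable = £4,220.00
  £461.72 + 23.68% × (£4,220.00 − £3,400.00) = £461.72 + 23.68% × £820.00 = £655.90
Supplemental (31.4% flat on bonus): 31.4% × £5,500.00 = £1,727.00
Total territorial income tax: £655.90 + £1,727.00 = £2,382.90

£2,382.90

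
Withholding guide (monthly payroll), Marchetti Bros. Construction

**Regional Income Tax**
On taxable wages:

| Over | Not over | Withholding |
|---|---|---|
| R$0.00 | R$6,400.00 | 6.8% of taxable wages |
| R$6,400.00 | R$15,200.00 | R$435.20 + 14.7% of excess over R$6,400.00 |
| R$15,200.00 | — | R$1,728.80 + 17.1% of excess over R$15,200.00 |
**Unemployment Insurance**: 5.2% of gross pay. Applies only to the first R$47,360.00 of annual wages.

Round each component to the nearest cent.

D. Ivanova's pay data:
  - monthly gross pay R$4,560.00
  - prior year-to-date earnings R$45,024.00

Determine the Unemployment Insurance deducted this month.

Unemployment Insurance: cap R$47,360.00 − YTD R$45,024.00 = R$2,336.00 subject; 5.2% × R$2,336.00 = R$121.47

R$121.47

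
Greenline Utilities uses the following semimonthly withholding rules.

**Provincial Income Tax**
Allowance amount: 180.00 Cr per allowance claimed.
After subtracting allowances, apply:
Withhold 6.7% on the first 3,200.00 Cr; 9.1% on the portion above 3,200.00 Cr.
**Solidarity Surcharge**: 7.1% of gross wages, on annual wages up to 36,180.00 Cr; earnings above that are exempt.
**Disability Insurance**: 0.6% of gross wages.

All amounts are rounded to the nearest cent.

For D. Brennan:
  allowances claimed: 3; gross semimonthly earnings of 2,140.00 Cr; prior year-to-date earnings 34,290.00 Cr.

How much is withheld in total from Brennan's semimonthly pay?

Provincial Income Tax: taxable = 2,140.00 Cr − 3×180.00 Cr = 1,600.00 Cr
  6.7% × 1,600.00 Cr = 107.20 Cr
Solidarity Surcharge: cap 36,180.00 Cr − YTD 34,290.00 Cr = 1,890.00 Cr subject; 7.1% × 1,890.00 Cr = 134.19 Cr
Disability Insurance: 0.6% × 2,140.00 Cr = 12.84 Cr
Total: 107.20 Cr + 134.19 Cr + 12.84 Cr = 254.23 Cr

254.23 Cr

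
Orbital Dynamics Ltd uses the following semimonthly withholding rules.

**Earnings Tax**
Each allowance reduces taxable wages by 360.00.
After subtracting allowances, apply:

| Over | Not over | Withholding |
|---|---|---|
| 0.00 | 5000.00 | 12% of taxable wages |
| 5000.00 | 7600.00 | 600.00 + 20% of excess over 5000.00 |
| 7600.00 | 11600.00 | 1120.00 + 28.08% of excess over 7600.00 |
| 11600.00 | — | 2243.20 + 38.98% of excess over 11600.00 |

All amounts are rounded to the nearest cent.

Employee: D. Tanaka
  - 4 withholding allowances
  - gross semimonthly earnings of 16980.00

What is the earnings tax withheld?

3779.01

Earnings Tax: taxable = 16980.00 − 4×360.00 = 15540.00
  2243.20 + 38.98% × (15540.00 − 11600.00) = 2243.20 + 38.98% × 3940.00 = 3779.01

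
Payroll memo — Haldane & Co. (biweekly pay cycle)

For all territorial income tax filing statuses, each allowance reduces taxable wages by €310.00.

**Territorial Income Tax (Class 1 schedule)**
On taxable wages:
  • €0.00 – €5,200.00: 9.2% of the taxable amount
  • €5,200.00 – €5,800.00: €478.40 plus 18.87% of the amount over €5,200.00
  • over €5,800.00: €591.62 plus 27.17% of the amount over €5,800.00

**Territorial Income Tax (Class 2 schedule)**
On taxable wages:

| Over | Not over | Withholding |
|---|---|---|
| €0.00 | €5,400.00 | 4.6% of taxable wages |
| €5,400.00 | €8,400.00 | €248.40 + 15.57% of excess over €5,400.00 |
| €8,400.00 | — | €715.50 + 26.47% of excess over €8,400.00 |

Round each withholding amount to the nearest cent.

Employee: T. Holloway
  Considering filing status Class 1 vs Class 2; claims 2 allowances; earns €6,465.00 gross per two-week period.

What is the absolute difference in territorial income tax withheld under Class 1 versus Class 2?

Territorial Income Tax (Class 1): taxable = €6,465.00 − 2×€310.00 = €5,845.00
  €591.62 + 27.17% × (€5,845.00 − €5,800.00) = €591.62 + 27.17% × €45.00 = €603.85
Territorial Income Tax (Class 2): taxable = €6,465.00 − 2×€310.00 = €5,845.00
  €248.40 + 15.57% × (€5,845.00 − €5,400.00) = €248.40 + 15.57% × €445.00 = €317.69
Difference: |€603.85 − €317.69| = €286.16 (higher under Class 1)

€286.16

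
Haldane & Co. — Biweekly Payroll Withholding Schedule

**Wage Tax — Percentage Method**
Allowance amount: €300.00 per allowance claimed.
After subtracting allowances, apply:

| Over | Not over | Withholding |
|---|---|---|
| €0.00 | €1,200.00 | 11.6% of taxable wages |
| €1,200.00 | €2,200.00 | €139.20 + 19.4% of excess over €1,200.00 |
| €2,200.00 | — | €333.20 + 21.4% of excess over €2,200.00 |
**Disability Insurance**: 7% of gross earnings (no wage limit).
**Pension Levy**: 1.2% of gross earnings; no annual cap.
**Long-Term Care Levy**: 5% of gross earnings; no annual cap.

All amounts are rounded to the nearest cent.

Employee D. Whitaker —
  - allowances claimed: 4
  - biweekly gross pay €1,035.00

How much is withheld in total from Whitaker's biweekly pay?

€136.62

Wage Tax: taxable = €1,035.00 − 4×€300.00 = €-165.00
  Taxable ≤ 0 → €0.00
Disability Insurance: 7% × €1,035.00 = €72.45
Pension Levy: 1.2% × €1,035.00 = €12.42
Long-Term Care Levy: 5% × €1,035.00 = €51.75
Total: €0.00 + €72.45 + €12.42 + €51.75 = €136.62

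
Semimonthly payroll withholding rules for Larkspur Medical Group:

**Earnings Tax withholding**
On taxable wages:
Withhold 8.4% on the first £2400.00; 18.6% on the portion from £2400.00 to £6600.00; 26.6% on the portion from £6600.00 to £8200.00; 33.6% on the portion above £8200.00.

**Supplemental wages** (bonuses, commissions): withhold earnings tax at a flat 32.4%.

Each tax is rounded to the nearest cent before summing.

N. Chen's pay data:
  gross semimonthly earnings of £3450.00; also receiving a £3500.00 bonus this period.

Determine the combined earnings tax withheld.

Earnings Tax: taxable = £3450.00
  £201.60 + 18.6% × (£3450.00 − £2400.00) = £201.60 + 18.6% × £1050.00 = £396.90
Supplemental (32.4% flat on bonus): 32.4% × £3500.00 = £1134.00
Total earnings tax: £396.90 + £1134.00 = £1530.90

£1530.90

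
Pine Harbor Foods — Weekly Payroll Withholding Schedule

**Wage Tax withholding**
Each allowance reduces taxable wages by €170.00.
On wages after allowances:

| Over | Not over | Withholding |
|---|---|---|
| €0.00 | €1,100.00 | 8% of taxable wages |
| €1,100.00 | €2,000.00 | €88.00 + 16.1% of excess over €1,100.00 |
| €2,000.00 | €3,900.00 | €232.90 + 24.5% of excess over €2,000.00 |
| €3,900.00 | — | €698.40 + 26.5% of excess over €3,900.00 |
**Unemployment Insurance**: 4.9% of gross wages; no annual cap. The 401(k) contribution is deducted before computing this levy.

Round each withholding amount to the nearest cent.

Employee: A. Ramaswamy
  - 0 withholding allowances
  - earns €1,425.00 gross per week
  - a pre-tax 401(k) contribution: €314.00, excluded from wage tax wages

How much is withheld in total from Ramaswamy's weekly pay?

€144.21

Wage Tax: taxable = €1,425.00 − €314.00 = €1,111.00
  €88.00 + 16.1% × (€1,111.00 − €1,100.00) = €88.00 + 16.1% × €11.00 = €89.77
Unemployment Insurance: 4.9% × €1,111.00 = €54.44
Total: €89.77 + €54.44 = €144.21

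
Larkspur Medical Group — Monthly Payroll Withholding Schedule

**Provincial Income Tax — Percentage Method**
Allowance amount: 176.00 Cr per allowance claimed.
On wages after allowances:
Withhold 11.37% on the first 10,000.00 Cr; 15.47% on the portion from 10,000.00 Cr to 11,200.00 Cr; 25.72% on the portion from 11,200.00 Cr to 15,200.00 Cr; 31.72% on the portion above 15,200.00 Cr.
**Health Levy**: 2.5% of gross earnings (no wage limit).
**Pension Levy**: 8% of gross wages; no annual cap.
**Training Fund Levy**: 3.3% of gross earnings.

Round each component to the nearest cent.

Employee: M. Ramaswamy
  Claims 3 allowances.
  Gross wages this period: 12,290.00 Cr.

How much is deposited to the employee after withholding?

Provincial Income Tax: taxable = 12,290.00 Cr − 3×176.00 Cr = 11,762.00 Cr
  1,322.64 Cr + 25.72% × (11,762.00 Cr − 11,200.00 Cr) = 1,322.64 Cr + 25.72% × 562.00 Cr = 1,467.19 Cr
Health Levy: 2.5% × 12,290.00 Cr = 307.25 Cr
Pension Levy: 8% × 12,290.00 Cr = 983.20 Cr
Training Fund Levy: 3.3% × 12,290.00 Cr = 405.57 Cr
Total withheld: 1,467.19 Cr + 307.25 Cr + 983.20 Cr + 405.57 Cr = 3,163.21 Cr
Net pay: 12,290.00 Cr − 3,163.21 Cr = 9,126.79 Cr

9,126.79 Cr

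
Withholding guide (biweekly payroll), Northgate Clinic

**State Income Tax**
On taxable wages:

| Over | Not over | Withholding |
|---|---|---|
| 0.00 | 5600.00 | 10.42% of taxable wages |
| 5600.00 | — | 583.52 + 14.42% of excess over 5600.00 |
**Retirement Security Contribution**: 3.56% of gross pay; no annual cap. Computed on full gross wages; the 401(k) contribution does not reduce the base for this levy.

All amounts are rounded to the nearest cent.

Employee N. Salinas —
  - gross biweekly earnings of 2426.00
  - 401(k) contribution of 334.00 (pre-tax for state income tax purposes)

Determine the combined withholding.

State Income Tax: taxable = 2426.00 − 334.00 = 2092.00
  10.42% × 2092.00 = 217.99
Retirement Security Contribution: 3.56% × 2426.00 = 86.37
Total: 217.99 + 86.37 = 304.36

304.36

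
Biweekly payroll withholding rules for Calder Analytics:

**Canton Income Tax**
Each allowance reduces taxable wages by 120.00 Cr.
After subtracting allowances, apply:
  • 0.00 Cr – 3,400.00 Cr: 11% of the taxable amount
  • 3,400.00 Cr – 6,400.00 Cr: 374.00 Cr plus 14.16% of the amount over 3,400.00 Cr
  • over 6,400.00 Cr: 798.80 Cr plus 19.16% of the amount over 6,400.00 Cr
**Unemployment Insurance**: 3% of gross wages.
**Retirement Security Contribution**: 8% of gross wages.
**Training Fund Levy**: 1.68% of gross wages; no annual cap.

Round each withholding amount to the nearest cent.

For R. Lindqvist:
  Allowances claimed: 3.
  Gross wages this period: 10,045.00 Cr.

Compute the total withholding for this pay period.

2,701.92 Cr

Canton Income Tax: taxable = 10,045.00 Cr − 3×120.00 Cr = 9,685.00 Cr
  798.80 Cr + 19.16% × (9,685.00 Cr − 6,400.00 Cr) = 798.80 Cr + 19.16% × 3,285.00 Cr = 1,428.21 Cr
Unemployment Insurance: 3% × 10,045.00 Cr = 301.35 Cr
Retirement Security Contribution: 8% × 10,045.00 Cr = 803.60 Cr
Training Fund Levy: 1.68% × 10,045.00 Cr = 168.76 Cr
Total: 1,428.21 Cr + 301.35 Cr + 803.60 Cr + 168.76 Cr = 2,701.92 Cr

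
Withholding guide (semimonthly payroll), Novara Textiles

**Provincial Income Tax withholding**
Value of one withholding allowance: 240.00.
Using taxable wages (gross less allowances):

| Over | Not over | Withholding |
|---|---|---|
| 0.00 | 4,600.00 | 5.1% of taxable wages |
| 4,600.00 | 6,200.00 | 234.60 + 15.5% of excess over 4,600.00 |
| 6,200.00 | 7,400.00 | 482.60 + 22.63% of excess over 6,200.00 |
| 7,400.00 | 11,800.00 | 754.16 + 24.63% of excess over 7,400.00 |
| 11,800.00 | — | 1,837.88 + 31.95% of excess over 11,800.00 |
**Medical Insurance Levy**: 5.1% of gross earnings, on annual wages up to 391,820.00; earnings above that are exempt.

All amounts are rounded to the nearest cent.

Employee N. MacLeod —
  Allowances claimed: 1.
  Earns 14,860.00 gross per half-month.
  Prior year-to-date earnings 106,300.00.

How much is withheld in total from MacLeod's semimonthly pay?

3,496.73

Provincial Income Tax: taxable = 14,860.00 − 1×240.00 = 14,620.00
  1,837.88 + 31.95% × (14,620.00 − 11,800.00) = 1,837.88 + 31.95% × 2,820.00 = 2,738.87
Medical Insurance Levy: 5.1% × 14,860.00 = 757.86
Total: 2,738.87 + 757.86 = 3,496.73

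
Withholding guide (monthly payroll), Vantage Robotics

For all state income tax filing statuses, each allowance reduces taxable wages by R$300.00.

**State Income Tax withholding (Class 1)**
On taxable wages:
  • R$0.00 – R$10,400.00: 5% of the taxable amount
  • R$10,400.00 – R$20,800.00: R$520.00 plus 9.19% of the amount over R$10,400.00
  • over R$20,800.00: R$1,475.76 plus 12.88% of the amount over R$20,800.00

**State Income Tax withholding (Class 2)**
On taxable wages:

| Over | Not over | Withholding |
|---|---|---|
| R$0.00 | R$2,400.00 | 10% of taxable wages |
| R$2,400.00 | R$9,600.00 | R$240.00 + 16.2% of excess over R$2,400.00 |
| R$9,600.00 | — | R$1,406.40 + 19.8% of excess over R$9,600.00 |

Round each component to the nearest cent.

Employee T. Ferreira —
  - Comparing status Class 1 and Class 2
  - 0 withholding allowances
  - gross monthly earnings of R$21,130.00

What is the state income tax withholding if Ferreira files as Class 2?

R$3,689.34

State Income Tax (Class 2): taxable = R$21,130.00
  R$1,406.40 + 19.8% × (R$21,130.00 − R$9,600.00) = R$1,406.40 + 19.8% × R$11,530.00 = R$3,689.34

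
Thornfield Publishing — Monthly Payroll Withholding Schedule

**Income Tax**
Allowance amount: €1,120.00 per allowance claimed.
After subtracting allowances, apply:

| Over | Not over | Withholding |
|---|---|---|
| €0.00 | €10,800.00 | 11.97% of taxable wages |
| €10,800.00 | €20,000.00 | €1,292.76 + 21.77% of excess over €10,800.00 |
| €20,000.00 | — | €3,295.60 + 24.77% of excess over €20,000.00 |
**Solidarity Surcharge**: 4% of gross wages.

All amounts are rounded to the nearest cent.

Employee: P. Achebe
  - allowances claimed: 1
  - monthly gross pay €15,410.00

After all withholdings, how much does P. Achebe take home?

€12,741.07

Income Tax: taxable = €15,410.00 − 1×€1,120.00 = €14,290.00
  €1,292.76 + 21.77% × (€14,290.00 − €10,800.00) = €1,292.76 + 21.77% × €3,490.00 = €2,052.53
Solidarity Surcharge: 4% × €15,410.00 = €616.40
Total withheld: €2,052.53 + €616.40 = €2,668.93
Net pay: €15,410.00 − €2,668.93 = €12,741.07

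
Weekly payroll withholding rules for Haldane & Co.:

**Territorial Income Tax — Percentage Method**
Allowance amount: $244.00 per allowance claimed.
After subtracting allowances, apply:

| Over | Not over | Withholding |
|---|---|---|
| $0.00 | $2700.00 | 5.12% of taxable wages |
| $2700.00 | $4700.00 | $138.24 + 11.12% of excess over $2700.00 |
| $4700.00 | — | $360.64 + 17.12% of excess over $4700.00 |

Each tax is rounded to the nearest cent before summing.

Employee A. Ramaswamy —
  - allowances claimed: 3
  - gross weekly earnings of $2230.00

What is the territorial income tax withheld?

$76.70

Territorial Income Tax: taxable = $2230.00 − 3×$244.00 = $1498.00
  5.12% × $1498.00 = $76.70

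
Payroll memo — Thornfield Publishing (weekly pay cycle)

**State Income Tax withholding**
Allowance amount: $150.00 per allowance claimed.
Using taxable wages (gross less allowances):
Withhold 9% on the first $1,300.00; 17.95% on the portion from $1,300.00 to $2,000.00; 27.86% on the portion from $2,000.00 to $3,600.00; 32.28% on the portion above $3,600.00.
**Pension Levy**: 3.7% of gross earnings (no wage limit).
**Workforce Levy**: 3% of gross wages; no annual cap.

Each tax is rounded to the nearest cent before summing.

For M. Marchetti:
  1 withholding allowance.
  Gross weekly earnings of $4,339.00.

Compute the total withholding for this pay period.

$1,169.25

State Income Tax: taxable = $4,339.00 − 1×$150.00 = $4,189.00
  $688.41 + 32.28% × ($4,189.00 − $3,600.00) = $688.41 + 32.28% × $589.00 = $878.54
Pension Levy: 3.7% × $4,339.00 = $160.54
Workforce Levy: 3% × $4,339.00 = $130.17
Total: $878.54 + $160.54 + $130.17 = $1,169.25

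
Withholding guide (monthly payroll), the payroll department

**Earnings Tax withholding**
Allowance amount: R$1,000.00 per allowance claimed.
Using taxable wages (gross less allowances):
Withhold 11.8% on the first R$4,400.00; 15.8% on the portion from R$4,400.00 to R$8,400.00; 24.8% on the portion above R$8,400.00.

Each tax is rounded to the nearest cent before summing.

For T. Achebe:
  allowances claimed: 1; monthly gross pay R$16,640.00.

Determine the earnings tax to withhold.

R$2,946.72

Earnings Tax: taxable = R$16,640.00 − 1×R$1,000.00 = R$15,640.00
  R$1,151.20 + 24.8% × (R$15,640.00 − R$8,400.00) = R$1,151.20 + 24.8% × R$7,240.00 = R$2,946.72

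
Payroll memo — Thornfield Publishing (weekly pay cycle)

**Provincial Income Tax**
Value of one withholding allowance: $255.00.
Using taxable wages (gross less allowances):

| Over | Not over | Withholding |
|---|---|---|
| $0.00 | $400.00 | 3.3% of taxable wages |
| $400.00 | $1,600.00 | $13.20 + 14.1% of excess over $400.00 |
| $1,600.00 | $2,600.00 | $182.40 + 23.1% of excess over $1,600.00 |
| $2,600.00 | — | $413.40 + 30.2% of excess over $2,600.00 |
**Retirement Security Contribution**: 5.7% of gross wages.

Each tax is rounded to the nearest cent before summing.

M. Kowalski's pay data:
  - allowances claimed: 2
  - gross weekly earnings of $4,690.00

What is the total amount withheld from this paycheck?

Provincial Income Tax: taxable = $4,690.00 − 2×$255.00 = $4,180.00
  $413.40 + 30.2% × ($4,180.00 − $2,600.00) = $413.40 + 30.2% × $1,580.00 = $890.56
Retirement Security Contribution: 5.7% × $4,690.00 = $267.33
Total: $890.56 + $267.33 = $1,157.89

$1,157.89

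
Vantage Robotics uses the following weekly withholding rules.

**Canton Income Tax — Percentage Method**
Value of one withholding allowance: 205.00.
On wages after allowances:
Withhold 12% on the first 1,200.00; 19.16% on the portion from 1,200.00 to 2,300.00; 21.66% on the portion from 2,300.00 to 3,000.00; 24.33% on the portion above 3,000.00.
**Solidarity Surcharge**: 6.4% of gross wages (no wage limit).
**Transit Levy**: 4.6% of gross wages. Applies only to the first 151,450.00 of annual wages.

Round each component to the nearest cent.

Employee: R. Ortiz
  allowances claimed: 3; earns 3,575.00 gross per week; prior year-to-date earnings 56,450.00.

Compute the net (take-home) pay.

Canton Income Tax: taxable = 3,575.00 − 3×205.00 = 2,960.00
  354.76 + 21.66% × (2,960.00 − 2,300.00) = 354.76 + 21.66% × 660.00 = 497.72
Solidarity Surcharge: 6.4% × 3,575.00 = 228.80
Transit Levy: 4.6% × 3,575.00 = 164.45
Total withheld: 497.72 + 228.80 + 164.45 = 890.97
Net pay: 3,575.00 − 890.97 = 2,684.03

2,684.03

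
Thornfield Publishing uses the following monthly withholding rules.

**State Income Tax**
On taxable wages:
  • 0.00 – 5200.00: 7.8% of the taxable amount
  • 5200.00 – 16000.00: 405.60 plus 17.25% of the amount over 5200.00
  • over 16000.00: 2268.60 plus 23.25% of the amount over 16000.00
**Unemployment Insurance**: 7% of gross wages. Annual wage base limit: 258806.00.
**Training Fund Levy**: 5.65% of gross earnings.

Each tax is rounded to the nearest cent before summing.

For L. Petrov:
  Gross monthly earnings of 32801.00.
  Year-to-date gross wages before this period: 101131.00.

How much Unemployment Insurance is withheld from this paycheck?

2296.07

Unemployment Insurance: 7% × 32801.00 = 2296.07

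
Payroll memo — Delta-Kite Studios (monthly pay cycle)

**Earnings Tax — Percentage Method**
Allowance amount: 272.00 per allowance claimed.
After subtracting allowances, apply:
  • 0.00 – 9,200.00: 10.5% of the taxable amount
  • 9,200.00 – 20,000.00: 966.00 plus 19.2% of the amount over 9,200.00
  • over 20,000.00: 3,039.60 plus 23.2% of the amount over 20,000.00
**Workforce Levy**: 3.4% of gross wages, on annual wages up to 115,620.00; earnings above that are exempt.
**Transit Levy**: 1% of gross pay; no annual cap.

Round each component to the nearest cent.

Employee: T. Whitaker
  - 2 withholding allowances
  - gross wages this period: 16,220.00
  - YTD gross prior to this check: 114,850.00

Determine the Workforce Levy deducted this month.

26.18

Workforce Levy: cap 115,620.00 − YTD 114,850.00 = 770.00 subject; 3.4% × 770.00 = 26.18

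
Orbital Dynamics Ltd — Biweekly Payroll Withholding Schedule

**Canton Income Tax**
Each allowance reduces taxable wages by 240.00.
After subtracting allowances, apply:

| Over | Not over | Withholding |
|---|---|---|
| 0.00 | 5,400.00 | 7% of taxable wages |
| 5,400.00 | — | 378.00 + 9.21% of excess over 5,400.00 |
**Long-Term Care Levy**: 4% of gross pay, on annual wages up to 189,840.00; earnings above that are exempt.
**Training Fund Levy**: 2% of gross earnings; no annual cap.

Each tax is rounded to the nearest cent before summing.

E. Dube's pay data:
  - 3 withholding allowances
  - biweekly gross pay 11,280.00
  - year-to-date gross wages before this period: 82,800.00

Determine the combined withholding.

1,530.04

Canton Income Tax: taxable = 11,280.00 − 3×240.00 = 10,560.00
  378.00 + 9.21% × (10,560.00 − 5,400.00) = 378.00 + 9.21% × 5,160.00 = 853.24
Long-Term Care Levy: 4% × 11,280.00 = 451.20
Training Fund Levy: 2% × 11,280.00 = 225.60
Total: 853.24 + 451.20 + 225.60 = 1,530.04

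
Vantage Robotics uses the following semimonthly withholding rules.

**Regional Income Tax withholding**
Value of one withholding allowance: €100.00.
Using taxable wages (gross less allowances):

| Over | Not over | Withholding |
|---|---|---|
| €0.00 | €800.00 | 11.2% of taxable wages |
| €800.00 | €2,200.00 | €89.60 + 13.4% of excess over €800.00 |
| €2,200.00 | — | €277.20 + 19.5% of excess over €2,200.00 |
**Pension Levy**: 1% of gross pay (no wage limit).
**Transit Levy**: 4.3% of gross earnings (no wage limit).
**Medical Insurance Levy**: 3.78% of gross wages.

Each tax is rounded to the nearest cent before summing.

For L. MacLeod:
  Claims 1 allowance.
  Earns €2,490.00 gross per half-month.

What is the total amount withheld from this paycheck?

Regional Income Tax: taxable = €2,490.00 − 1×€100.00 = €2,390.00
  €277.20 + 19.5% × (€2,390.00 − €2,200.00) = €277.20 + 19.5% × €190.00 = €314.25
Pension Levy: 1% × €2,490.00 = €24.90
Transit Levy: 4.3% × €2,490.00 = €107.07
Medical Insurance Levy: 3.78% × €2,490.00 = €94.12
Total: €314.25 + €24.90 + €107.07 + €94.12 = €540.34

€540.34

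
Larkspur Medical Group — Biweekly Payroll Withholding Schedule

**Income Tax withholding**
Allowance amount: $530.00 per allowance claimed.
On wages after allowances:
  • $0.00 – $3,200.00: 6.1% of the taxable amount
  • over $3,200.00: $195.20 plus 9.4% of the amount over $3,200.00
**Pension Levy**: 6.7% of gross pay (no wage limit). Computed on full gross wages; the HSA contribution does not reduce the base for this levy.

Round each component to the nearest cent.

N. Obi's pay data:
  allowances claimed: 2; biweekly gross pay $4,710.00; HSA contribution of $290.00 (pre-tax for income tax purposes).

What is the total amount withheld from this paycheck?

$525.81

Income Tax: taxable = $4,710.00 − $290.00 − 2×$530.00 = $3,360.00
  $195.20 + 9.4% × ($3,360.00 − $3,200.00) = $195.20 + 9.4% × $160.00 = $210.24
Pension Levy: 6.7% × $4,710.00 = $315.57
Total: $210.24 + $315.57 = $525.81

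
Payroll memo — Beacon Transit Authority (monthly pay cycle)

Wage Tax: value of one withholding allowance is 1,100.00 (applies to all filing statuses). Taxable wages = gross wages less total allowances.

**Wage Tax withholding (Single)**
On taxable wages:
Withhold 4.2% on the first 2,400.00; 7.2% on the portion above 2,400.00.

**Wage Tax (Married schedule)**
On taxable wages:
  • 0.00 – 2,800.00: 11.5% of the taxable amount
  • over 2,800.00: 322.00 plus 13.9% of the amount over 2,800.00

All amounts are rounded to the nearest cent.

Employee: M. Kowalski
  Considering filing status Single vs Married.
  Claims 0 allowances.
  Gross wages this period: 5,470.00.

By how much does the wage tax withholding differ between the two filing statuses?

371.29

Wage Tax (Single): taxable = 5,470.00
  100.80 + 7.2% × (5,470.00 − 2,400.00) = 100.80 + 7.2% × 3,070.00 = 321.84
Wage Tax (Married): taxable = 5,470.00
  322.00 + 13.9% × (5,470.00 − 2,800.00) = 322.00 + 13.9% × 2,670.00 = 693.13
Difference: |321.84 − 693.13| = 371.29 (higher under Married)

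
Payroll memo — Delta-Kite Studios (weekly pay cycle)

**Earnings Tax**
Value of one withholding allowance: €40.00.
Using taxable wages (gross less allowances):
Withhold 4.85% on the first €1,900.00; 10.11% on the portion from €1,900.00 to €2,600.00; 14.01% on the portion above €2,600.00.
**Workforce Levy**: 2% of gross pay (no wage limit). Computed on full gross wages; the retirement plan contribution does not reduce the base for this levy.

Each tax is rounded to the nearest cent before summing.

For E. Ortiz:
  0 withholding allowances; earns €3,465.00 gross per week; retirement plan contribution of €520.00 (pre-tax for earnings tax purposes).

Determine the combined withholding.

Earnings Tax: taxable = €3,465.00 − €520.00 = €2,945.00
  €162.92 + 14.01% × (€2,945.00 − €2,600.00) = €162.92 + 14.01% × €345.00 = €211.25
Workforce Levy: 2% × €3,465.00 = €69.30
Total: €211.25 + €69.30 = €280.55

€280.55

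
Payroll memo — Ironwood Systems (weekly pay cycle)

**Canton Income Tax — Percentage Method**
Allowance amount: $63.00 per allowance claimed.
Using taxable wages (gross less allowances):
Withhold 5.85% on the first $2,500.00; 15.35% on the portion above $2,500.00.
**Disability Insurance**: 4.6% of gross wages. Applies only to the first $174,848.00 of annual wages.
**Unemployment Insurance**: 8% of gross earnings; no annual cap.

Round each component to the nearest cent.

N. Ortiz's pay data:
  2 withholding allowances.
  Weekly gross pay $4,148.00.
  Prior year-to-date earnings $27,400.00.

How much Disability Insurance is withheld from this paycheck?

$190.81

Disability Insurance: 4.6% × $4,148.00 = $190.81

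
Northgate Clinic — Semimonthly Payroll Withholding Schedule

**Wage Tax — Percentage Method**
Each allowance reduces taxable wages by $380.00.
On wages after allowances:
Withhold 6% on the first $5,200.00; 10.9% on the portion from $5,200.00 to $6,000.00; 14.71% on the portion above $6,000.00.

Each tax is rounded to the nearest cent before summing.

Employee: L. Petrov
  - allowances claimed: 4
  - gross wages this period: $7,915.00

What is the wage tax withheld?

Wage Tax: taxable = $7,915.00 − 4×$380.00 = $6,395.00
  $399.20 + 14.71% × ($6,395.00 − $6,000.00) = $399.20 + 14.71% × $395.00 = $457.30

$457.30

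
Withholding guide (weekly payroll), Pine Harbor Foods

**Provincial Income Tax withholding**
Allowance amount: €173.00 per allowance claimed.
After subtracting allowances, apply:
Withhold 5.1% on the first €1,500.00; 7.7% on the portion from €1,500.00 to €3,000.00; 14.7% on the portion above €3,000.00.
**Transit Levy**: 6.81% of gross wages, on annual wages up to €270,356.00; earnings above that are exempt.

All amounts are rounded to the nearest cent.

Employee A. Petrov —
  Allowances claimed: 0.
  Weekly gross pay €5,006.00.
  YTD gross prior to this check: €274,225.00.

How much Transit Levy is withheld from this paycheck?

Transit Levy: YTD €274,225.00 ≥ cap €270,356.00 → €0.00

€0.00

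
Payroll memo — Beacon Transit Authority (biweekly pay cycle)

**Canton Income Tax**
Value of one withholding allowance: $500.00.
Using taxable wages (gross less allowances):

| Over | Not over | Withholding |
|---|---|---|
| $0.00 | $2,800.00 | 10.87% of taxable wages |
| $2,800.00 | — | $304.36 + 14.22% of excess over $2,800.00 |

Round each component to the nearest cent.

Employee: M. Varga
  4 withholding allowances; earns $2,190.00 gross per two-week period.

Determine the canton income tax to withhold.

Canton Income Tax: taxable = $2,190.00 − 4×$500.00 = $190.00
  10.87% × $190.00 = $20.65

$20.65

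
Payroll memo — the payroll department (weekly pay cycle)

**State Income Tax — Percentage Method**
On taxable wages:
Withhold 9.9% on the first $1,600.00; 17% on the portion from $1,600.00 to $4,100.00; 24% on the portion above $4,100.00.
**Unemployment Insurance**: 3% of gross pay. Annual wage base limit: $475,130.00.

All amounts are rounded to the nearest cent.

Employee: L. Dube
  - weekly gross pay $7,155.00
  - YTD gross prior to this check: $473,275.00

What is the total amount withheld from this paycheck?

State Income Tax: taxable = $7,155.00
  $583.40 + 24% × ($7,155.00 − $4,100.00) = $583.40 + 24% × $3,055.00 = $1,316.60
Unemployment Insurance: cap $475,130.00 − YTD $473,275.00 = $1,855.00 subject; 3% × $1,855.00 = $55.65
Total: $1,316.60 + $55.65 = $1,372.25

$1,372.25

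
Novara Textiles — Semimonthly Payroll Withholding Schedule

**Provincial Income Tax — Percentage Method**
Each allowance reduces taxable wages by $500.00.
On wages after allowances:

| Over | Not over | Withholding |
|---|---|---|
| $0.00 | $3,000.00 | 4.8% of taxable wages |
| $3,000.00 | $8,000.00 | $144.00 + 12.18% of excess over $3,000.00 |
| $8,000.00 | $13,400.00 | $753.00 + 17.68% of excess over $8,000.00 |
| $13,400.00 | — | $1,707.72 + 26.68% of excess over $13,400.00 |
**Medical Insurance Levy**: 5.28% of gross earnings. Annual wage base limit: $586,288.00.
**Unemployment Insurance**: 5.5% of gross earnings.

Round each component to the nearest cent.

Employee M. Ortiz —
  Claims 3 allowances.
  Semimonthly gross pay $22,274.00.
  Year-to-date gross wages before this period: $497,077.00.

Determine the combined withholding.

$6,076.24

Provincial Income Tax: taxable = $22,274.00 − 3×$500.00 = $20,774.00
  $1,707.72 + 26.68% × ($20,774.00 − $13,400.00) = $1,707.72 + 26.68% × $7,374.00 = $3,675.10
Medical Insurance Levy: 5.28% × $22,274.00 = $1,176.07
Unemployment Insurance: 5.5% × $22,274.00 = $1,225.07
Total: $3,675.10 + $1,176.07 + $1,225.07 = $6,076.24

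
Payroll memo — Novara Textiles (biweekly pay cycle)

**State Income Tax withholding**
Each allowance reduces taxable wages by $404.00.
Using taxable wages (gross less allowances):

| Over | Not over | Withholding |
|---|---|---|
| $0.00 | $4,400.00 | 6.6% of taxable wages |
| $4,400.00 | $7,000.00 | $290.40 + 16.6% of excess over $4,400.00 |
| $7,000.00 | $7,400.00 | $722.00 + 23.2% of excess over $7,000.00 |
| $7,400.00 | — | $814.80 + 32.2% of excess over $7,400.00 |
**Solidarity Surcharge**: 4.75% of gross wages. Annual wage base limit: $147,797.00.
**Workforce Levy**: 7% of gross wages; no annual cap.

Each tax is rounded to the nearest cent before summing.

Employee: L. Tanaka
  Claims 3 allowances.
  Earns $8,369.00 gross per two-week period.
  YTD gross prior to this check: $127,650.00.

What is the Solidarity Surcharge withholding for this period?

Solidarity Surcharge: 4.75% × $8,369.00 = $397.53

$397.53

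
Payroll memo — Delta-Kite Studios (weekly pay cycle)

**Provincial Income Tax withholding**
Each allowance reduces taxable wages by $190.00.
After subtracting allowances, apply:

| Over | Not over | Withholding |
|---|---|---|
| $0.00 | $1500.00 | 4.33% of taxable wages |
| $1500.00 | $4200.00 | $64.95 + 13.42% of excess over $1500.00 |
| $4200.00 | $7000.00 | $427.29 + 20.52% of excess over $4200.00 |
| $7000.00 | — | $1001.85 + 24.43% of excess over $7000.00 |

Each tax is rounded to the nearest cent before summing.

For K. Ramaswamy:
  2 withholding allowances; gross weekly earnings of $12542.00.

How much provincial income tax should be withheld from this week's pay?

$2262.93

Provincial Income Tax: taxable = $12542.00 − 2×$190.00 = $12162.00
  $1001.85 + 24.43% × ($12162.00 − $7000.00) = $1001.85 + 24.43% × $5162.00 = $2262.93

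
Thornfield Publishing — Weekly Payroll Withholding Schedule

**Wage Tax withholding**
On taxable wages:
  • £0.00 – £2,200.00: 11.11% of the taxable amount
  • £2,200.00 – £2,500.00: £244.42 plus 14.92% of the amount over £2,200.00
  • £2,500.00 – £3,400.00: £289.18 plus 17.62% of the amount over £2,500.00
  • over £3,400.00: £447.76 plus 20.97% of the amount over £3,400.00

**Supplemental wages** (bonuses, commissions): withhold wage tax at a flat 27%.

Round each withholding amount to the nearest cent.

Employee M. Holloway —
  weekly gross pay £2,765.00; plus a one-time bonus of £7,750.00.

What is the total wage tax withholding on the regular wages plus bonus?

£2,428.37

Wage Tax: taxable = £2,765.00
  £289.18 + 17.62% × (£2,765.00 − £2,500.00) = £289.18 + 17.62% × £265.00 = £335.87
Supplemental (27% flat on bonus): 27% × £7,750.00 = £2,092.50
Total wage tax: £335.87 + £2,092.50 = £2,428.37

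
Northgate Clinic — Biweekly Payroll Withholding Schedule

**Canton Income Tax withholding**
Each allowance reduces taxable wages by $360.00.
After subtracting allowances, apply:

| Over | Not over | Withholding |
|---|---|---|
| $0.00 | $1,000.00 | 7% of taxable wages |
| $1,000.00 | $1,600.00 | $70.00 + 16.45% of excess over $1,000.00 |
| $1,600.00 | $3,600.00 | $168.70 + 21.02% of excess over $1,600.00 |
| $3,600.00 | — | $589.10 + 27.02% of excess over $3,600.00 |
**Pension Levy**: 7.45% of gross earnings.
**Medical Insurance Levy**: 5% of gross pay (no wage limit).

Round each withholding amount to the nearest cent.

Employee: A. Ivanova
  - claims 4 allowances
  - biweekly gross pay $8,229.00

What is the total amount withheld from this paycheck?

$2,475.28

Canton Income Tax: taxable = $8,229.00 − 4×$360.00 = $6,789.00
  $589.10 + 27.02% × ($6,789.00 − $3,600.00) = $589.10 + 27.02% × $3,189.00 = $1,450.77
Pension Levy: 7.45% × $8,229.00 = $613.06
Medical Insurance Levy: 5% × $8,229.00 = $411.45
Total: $1,450.77 + $613.06 + $411.45 = $2,475.28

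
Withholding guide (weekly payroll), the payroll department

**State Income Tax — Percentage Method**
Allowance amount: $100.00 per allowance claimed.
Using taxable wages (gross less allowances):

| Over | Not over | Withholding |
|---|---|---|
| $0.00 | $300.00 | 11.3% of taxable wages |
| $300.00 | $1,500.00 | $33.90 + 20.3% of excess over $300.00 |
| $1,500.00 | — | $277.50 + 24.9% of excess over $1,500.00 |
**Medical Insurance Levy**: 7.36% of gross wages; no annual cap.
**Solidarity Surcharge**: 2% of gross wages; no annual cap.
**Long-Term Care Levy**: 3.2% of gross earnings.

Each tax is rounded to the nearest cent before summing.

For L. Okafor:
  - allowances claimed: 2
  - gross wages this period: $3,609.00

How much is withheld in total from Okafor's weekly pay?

$1,206.13

State Income Tax: taxable = $3,609.00 − 2×$100.00 = $3,409.00
  $277.50 + 24.9% × ($3,409.00 − $1,500.00) = $277.50 + 24.9% × $1,909.00 = $752.84
Medical Insurance Levy: 7.36% × $3,609.00 = $265.62
Solidarity Surcharge: 2% × $3,609.00 = $72.18
Long-Term Care Levy: 3.2% × $3,609.00 = $115.49
Total: $752.84 + $265.62 + $72.18 + $115.49 = $1,206.13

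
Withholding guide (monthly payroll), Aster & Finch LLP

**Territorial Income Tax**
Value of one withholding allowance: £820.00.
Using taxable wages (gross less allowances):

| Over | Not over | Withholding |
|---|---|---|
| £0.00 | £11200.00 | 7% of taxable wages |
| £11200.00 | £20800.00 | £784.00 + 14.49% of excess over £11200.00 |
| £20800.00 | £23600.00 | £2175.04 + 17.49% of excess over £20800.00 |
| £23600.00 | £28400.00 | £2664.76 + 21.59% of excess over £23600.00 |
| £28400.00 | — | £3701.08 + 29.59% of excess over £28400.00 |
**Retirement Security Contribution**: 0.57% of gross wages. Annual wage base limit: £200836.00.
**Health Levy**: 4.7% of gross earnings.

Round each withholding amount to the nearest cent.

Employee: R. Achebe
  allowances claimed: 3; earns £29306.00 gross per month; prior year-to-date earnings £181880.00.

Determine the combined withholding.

£4851.00

Territorial Income Tax: taxable = £29306.00 − 3×£820.00 = £26846.00
  £2664.76 + 21.59% × (£26846.00 − £23600.00) = £2664.76 + 21.59% × £3246.00 = £3365.57
Retirement Security Contribution: cap £200836.00 − YTD £181880.00 = £18956.00 subject; 0.57% × £18956.00 = £108.05
Health Levy: 4.7% × £29306.00 = £1377.38
Total: £3365.57 + £108.05 + £1377.38 = £4851.00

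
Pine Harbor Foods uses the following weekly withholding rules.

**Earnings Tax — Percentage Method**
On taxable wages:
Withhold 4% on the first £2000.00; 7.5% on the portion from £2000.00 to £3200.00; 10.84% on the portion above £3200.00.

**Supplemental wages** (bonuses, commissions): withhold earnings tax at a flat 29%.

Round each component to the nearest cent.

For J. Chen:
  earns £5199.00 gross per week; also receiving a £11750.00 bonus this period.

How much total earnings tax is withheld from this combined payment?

£3794.19

Earnings Tax: taxable = £5199.00
  £170.00 + 10.84% × (£5199.00 − £3200.00) = £170.00 + 10.84% × £1999.00 = £386.69
Supplemental (29% flat on bonus): 29% × £11750.00 = £3407.50
Total earnings tax: £386.69 + £3407.50 = £3794.19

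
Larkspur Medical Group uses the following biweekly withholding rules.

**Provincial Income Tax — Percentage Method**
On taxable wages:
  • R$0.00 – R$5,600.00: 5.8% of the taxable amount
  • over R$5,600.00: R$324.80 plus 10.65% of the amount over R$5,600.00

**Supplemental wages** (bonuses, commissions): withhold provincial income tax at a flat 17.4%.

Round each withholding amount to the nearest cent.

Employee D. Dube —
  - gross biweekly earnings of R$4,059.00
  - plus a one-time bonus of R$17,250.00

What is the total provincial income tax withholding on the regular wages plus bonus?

Provincial Income Tax: taxable = R$4,059.00
  5.8% × R$4,059.00 = R$235.42
Supplemental (17.4% flat on bonus): 17.4% × R$17,250.00 = R$3,001.50
Total provincial income tax: R$235.42 + R$3,001.50 = R$3,236.92

R$3,236.92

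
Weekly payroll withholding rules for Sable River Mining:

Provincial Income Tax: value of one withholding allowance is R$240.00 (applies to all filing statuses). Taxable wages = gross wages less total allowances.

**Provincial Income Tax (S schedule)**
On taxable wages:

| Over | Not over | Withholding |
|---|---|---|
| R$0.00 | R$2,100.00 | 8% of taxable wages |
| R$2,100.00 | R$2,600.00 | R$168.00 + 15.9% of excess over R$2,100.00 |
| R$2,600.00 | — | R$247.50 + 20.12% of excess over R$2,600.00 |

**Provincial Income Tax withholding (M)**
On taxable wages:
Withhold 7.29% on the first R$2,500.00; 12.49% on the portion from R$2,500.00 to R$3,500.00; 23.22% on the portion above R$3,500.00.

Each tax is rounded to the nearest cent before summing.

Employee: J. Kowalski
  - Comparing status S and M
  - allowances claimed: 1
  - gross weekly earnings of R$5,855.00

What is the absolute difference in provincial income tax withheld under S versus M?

R$55.87

Provincial Income Tax (S): taxable = R$5,855.00 − 1×R$240.00 = R$5,615.00
  R$247.50 + 20.12% × (R$5,615.00 − R$2,600.00) = R$247.50 + 20.12% × R$3,015.00 = R$854.12
Provincial Income Tax (M): taxable = R$5,855.00 − 1×R$240.00 = R$5,615.00
  R$307.15 + 23.22% × (R$5,615.00 − R$3,500.00) = R$307.15 + 23.22% × R$2,115.00 = R$798.25
Difference: |R$854.12 − R$798.25| = R$55.87 (higher under S)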